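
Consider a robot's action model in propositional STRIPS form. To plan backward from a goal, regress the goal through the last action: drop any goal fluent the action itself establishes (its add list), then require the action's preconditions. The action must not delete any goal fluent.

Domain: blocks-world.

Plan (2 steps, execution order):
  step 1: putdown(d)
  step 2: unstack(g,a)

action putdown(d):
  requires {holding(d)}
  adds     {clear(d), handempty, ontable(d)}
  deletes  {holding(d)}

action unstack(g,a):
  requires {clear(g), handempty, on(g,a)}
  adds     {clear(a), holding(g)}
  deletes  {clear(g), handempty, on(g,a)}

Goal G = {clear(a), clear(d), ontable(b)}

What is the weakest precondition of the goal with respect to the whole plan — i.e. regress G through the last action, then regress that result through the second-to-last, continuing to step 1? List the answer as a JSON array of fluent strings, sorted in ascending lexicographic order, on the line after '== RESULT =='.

Work backward from the goal:
  through step 2 (unstack(g,a)): drop {clear(a)}, keep {clear(d), ontable(b)}, require {clear(g), handempty, on(g,a)}
    → {clear(d), clear(g), handempty, on(g,a), ontable(b)}
  through step 1 (putdown(d)): drop {clear(d), handempty}, keep {clear(g), on(g,a), ontable(b)}, require {holding(d)}
    → {clear(g), holding(d), on(g,a), ontable(b)}

== RESULT ==
["clear(g)", "holding(d)", "on(g,a)", "ontable(b)"]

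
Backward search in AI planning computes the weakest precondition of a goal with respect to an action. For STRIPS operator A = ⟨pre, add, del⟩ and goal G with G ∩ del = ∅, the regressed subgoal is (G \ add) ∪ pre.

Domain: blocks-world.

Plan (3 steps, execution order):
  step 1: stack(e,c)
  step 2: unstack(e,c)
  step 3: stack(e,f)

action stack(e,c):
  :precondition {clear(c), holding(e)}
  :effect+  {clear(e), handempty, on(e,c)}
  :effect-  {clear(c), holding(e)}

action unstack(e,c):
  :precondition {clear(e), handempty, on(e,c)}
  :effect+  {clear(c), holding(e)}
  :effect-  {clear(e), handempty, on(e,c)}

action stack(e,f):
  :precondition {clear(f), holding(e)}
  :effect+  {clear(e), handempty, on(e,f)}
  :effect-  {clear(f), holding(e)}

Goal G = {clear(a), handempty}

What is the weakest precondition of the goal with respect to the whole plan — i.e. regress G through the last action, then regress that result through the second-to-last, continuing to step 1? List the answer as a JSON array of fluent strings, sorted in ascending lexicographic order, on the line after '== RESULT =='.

Work backward from the goal:
  through step 3 (stack(e,f)): drop {handempty}, keep {clear(a)}, require {clear(f), holding(e)}
    → {clear(a), clear(f), holding(e)}
  through step 2 (unstack(e,c)): drop {holding(e)}, keep {clear(a), clear(f)}, require {clear(e), handempty, on(e,c)}
    → {clear(a), clear(e), clear(f), handempty, on(e,c)}
  through step 1 (stack(e,c)): drop {clear(e), handempty, on(e,c)}, keep {clear(a), clear(f)}, require {clear(c), holding(e)}
    → {clear(a), clear(c), clear(f), holding(e)}

== RESULT ==
["clear(a)", "clear(c)", "clear(f)", "holding(e)"]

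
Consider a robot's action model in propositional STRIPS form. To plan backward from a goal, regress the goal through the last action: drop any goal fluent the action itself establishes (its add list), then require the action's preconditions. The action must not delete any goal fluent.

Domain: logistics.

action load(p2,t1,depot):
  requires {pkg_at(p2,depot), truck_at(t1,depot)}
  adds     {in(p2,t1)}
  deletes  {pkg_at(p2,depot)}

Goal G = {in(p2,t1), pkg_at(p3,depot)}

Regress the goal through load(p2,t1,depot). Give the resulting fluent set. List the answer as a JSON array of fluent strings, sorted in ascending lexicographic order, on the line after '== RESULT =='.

Regress:
  G ∩ del = {}  (empty — regression defined)
  G \ add = {in(p2,t1), pkg_at(p3,depot)} \ {in(p2,t1)} = {pkg_at(p3,depot)}
  ∪ pre   = {pkg_at(p3,depot)} ∪ {pkg_at(p2,depot), truck_at(t1,depot)}
          = {pkg_at(p2,depot), pkg_at(p3,depot), truck_at(t1,depot)}

== RESULT ==
["pkg_at(p2,depot)", "pkg_at(p3,depot)", "truck_at(t1,depot)"]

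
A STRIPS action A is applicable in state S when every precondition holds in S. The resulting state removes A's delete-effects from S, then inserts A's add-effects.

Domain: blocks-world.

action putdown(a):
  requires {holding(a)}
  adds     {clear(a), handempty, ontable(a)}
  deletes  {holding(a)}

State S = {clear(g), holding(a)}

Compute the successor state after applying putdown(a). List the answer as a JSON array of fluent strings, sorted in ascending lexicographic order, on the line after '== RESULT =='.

Compute (S \ del) ∪ add:
  pre ⊆ S: {holding(a)} ⊆ S  — applicable
  S \ del = {clear(g)}
  ∪ add   = {clear(a), clear(g), handempty, ontable(a)}

== RESULT ==
["clear(a)", "clear(g)", "handempty", "ontable(a)"]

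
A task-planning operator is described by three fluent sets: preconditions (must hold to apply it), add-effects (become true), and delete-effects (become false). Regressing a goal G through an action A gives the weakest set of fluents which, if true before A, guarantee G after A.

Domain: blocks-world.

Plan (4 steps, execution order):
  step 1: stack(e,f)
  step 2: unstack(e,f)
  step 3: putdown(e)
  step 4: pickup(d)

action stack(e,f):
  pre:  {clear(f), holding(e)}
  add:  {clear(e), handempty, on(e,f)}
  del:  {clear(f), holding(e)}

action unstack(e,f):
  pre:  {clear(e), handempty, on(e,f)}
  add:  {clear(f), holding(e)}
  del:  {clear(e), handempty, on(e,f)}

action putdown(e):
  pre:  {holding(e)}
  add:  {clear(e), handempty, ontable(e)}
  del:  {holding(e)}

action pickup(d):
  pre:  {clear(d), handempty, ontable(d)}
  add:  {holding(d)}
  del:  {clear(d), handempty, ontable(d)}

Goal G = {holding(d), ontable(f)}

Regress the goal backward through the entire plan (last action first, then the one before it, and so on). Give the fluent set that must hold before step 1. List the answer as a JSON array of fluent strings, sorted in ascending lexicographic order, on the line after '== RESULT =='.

Regress step by step:
  through step 4 (pickup(d)): drop {holding(d)}, keep {ontable(f)}, require {clear(d), handempty, ontable(d)}
    → {clear(d), handempty, ontable(d), ontable(f)}
  through step 3 (putdown(e)): drop {handempty}, keep {clear(d), ontable(d), ontable(f)}, require {holding(e)}
    → {clear(d), holding(e), ontable(d), ontable(f)}
  through step 2 (unstack(e,f)): drop {holding(e)}, keep {clear(d), ontable(d), ontable(f)}, require {clear(e), handempty, on(e,f)}
    → {clear(d), clear(e), handempty, on(e,f), ontable(d), ontable(f)}
  through step 1 (stack(e,f)): drop {clear(e), handempty, on(e,f)}, keep {clear(d), ontable(d), ontable(f)}, require {clear(f), holding(e)}
    → {clear(d), clear(f), holding(e), ontable(d), ontable(f)}

== RESULT ==
["clear(d)", "clear(f)", "holding(e)", "ontable(d)", "ontable(f)"]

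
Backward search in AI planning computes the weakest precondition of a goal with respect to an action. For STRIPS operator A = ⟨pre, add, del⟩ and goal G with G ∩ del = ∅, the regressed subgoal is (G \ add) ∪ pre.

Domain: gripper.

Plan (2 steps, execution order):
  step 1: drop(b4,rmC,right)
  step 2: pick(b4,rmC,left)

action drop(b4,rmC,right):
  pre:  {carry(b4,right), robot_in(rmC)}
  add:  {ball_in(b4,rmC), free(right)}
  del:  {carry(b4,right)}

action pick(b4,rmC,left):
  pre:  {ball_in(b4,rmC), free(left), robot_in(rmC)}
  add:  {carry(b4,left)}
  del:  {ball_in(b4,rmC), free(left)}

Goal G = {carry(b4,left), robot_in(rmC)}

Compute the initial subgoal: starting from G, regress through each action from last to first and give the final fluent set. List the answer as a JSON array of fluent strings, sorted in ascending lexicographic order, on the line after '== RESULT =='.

Work backward from the goal:
  through step 2 (pick(b4,rmC,left)): drop {carry(b4,left)}, keep {robot_in(rmC)}, require {ball_in(b4,rmC), free(left), robot_in(rmC)}
    → {ball_in(b4,rmC), free(left), robot_in(rmC)}
  through step 1 (drop(b4,rmC,right)): drop {ball_in(b4,rmC)}, keep {free(left), robot_in(rmC)}, require {carry(b4,right), robot_in(rmC)}
    → {carry(b4,right), free(left), robot_in(rmC)}

== RESULT ==
["carry(b4,right)", "free(left)", "robot_in(rmC)"]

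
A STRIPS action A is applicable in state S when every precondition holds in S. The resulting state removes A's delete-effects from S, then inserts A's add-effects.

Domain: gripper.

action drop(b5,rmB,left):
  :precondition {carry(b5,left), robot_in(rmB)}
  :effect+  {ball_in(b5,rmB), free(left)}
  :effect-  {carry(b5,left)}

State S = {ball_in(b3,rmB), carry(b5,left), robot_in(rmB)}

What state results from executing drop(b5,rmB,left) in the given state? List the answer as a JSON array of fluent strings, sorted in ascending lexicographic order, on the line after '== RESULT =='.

Progress:
  pre ⊆ S: {carry(b5,left), robot_in(rmB)} ⊆ S  — applicable
  S \ del = {ball_in(b3,rmB), robot_in(rmB)}
  ∪ add   = {ball_in(b3,rmB), ball_in(b5,rmB), free(left), robot_in(rmB)}

== RESULT ==
["ball_in(b3,rmB)", "ball_in(b5,rmB)", "free(left)", "robot_in(rmB)"]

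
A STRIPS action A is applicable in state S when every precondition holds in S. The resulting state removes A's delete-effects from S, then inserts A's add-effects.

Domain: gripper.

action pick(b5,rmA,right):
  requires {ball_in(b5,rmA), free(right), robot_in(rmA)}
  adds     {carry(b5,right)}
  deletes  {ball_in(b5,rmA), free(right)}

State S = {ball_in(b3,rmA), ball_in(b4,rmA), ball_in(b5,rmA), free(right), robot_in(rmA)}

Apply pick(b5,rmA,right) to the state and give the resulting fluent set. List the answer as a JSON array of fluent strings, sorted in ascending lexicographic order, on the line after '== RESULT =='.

Progress:
  pre ⊆ S: {ball_in(b5,rmA), free(right), robot_in(rmA)} ⊆ S  — applicable
  S \ del = {ball_in(b3,rmA), ball_in(b4,rmA), robot_in(rmA)}
  ∪ add   = {ball_in(b3,rmA), ball_in(b4,rmA), carry(b5,right), robot_in(rmA)}

== RESULT ==
["ball_in(b3,rmA)", "ball_in(b4,rmA)", "carry(b5,right)", "robot_in(rmA)"]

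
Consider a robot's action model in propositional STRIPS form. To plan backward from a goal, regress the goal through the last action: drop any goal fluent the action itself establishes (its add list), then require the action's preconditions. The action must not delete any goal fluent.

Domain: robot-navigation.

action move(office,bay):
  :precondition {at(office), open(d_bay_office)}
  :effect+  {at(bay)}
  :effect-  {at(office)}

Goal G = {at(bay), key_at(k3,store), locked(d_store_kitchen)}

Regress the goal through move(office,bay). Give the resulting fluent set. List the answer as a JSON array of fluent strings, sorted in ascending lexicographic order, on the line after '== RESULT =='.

Regress:
  G ∩ del = {}  (empty — regression defined)
  G \ add = {at(bay), key_at(k3,store), locked(d_store_kitchen)} \ {at(bay)} = {key_at(k3,store), locked(d_store_kitchen)}
  ∪ pre   = {key_at(k3,store), locked(d_store_kitchen)} ∪ {at(office), open(d_bay_office)}
          = {at(office), key_at(k3,store), locked(d_store_kitchen), open(d_bay_office)}

== RESULT ==
["at(office)", "key_at(k3,store)", "locked(d_store_kitchen)", "open(d_bay_office)"]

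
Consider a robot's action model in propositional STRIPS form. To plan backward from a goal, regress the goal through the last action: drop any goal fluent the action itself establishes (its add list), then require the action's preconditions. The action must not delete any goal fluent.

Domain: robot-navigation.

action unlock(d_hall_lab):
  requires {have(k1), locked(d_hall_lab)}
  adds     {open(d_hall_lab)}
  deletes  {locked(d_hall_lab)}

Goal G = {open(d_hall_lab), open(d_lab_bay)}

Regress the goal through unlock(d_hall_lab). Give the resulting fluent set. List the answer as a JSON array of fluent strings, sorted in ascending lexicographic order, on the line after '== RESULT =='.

Regress:
  G ∩ del = {}  (empty — regression defined)
  G \ add = {open(d_hall_lab), open(d_lab_bay)} \ {open(d_hall_lab)} = {open(d_lab_bay)}
  ∪ pre   = {open(d_lab_bay)} ∪ {have(k1), locked(d_hall_lab)}
          = {have(k1), locked(d_hall_lab), open(d_lab_bay)}

== RESULT ==
["have(k1)", "locked(d_hall_lab)", "open(d_lab_bay)"]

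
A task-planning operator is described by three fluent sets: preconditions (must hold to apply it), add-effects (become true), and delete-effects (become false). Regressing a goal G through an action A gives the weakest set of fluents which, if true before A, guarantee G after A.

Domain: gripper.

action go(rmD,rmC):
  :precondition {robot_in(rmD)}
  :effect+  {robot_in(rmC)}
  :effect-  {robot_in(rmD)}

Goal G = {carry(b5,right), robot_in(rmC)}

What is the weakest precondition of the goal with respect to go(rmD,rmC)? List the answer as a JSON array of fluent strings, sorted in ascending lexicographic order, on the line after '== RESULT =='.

Compute (G \ add) ∪ pre:
  G ∩ del = {}  (empty — regression defined)
  G \ add = {carry(b5,right), robot_in(rmC)} \ {robot_in(rmC)} = {carry(b5,right)}
  ∪ pre   = {carry(b5,right)} ∪ {robot_in(rmD)}
          = {carry(b5,right), robot_in(rmD)}

== RESULT ==
["carry(b5,right)", "robot_in(rmD)"]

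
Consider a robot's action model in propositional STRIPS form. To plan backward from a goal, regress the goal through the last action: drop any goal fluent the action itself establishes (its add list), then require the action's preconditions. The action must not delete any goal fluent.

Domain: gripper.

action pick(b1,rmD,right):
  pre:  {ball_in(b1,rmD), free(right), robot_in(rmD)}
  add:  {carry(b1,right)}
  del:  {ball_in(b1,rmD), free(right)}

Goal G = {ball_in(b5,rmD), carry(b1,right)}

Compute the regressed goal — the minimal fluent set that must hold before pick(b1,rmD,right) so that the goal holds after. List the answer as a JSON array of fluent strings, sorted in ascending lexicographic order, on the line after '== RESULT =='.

Regress:
  G ∩ del = {}  (empty — regression defined)
  G \ add = {ball_in(b5,rmD), carry(b1,right)} \ {carry(b1,right)} = {ball_in(b5,rmD)}
  ∪ pre   = {ball_in(b5,rmD)} ∪ {ball_in(b1,rmD), free(right), robot_in(rmD)}
          = {ball_in(b1,rmD), ball_in(b5,rmD), free(right), robot_in(rmD)}

== RESULT ==
["ball_in(b1,rmD)", "ball_in(b5,rmD)", "free(right)", "robot_in(rmD)"]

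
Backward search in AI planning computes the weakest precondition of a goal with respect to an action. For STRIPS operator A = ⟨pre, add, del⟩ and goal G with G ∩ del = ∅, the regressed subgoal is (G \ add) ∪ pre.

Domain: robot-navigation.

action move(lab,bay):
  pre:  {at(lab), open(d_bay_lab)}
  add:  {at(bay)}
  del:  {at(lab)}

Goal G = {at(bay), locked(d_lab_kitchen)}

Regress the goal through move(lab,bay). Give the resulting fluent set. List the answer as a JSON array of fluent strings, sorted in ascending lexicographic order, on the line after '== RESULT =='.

Compute (G \ add) ∪ pre:
  G ∩ del = {}  (empty — regression defined)
  G \ add = {at(bay), locked(d_lab_kitchen)} \ {at(bay)} = {locked(d_lab_kitchen)}
  ∪ pre   = {locked(d_lab_kitchen)} ∪ {at(lab), open(d_bay_lab)}
          = {at(lab), locked(d_lab_kitchen), open(d_bay_lab)}

== RESULT ==
["at(lab)", "locked(d_lab_kitchen)", "open(d_bay_lab)"]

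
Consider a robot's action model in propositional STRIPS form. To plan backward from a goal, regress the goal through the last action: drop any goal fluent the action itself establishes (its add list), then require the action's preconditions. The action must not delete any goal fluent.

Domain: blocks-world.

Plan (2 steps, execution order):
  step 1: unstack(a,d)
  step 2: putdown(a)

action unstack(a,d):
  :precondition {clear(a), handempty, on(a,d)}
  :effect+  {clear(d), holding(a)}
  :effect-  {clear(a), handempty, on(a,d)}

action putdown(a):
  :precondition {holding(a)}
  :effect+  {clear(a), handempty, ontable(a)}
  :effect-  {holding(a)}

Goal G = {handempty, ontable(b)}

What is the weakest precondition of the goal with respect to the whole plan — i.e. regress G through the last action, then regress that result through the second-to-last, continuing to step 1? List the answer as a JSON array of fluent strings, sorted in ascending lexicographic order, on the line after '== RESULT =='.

Work backward from the goal:
  through step 2 (putdown(a)): drop {handempty}, keep {ontable(b)}, require {holding(a)}
    → {holding(a), ontable(b)}
  through step 1 (unstack(a,d)): drop {holding(a)}, keep {ontable(b)}, require {clear(a), handempty, on(a,d)}
    → {clear(a), handempty, on(a,d), ontable(b)}

== RESULT ==
["clear(a)", "handempty", "on(a,d)", "ontable(b)"]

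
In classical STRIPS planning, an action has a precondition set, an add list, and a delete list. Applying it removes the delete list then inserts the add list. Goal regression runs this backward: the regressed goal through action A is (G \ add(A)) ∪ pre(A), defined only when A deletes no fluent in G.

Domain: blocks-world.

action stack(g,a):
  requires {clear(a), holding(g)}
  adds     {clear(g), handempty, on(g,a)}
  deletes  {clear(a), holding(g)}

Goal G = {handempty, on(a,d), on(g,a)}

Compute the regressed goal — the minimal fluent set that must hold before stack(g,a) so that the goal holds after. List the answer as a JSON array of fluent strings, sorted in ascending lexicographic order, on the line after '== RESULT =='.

Compute (G \ add) ∪ pre:
  G ∩ del = {}  (empty — regression defined)
  G \ add = {handempty, on(a,d), on(g,a)} \ {clear(g), handempty, on(g,a)} = {on(a,d)}
  ∪ pre   = {on(a,d)} ∪ {clear(a), holding(g)}
          = {clear(a), holding(g), on(a,d)}

== RESULT ==
["clear(a)", "holding(g)", "on(a,d)"]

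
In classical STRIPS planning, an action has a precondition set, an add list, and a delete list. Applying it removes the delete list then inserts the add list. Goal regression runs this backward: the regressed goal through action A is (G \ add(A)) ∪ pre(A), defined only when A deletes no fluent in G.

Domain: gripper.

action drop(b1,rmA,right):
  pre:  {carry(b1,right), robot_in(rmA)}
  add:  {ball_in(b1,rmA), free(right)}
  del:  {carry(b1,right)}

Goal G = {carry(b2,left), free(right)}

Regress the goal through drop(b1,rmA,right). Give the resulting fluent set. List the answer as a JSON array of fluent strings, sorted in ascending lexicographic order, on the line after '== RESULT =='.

Compute (G \ add) ∪ pre:
  G ∩ del = {}  (empty — regression defined)
  G \ add = {carry(b2,left), free(right)} \ {ball_in(b1,rmA), free(right)} = {carry(b2,left)}
  ∪ pre   = {carry(b2,left)} ∪ {carry(b1,right), robot_in(rmA)}
          = {carry(b1,right), carry(b2,left), robot_in(rmA)}

== RESULT ==
["carry(b1,right)", "carry(b2,left)", "robot_in(rmA)"]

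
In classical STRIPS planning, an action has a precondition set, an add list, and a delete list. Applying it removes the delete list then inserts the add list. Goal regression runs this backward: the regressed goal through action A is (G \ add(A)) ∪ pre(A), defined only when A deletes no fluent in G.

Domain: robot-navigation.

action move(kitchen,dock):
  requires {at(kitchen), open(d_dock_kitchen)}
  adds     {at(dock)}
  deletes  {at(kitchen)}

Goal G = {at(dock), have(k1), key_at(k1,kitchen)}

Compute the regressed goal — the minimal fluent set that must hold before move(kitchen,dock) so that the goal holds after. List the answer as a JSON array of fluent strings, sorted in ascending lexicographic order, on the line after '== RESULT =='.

Regress:
  G ∩ del = {}  (empty — regression defined)
  G \ add = {at(dock), have(k1), key_at(k1,kitchen)} \ {at(dock)} = {have(k1), key_at(k1,kitchen)}
  ∪ pre   = {have(k1), key_at(k1,kitchen)} ∪ {at(kitchen), open(d_dock_kitchen)}
          = {at(kitchen), have(k1), key_at(k1,kitchen), open(d_dock_kitchen)}

== RESULT ==
["at(kitchen)", "have(k1)", "key_at(k1,kitchen)", "open(d_dock_kitchen)"]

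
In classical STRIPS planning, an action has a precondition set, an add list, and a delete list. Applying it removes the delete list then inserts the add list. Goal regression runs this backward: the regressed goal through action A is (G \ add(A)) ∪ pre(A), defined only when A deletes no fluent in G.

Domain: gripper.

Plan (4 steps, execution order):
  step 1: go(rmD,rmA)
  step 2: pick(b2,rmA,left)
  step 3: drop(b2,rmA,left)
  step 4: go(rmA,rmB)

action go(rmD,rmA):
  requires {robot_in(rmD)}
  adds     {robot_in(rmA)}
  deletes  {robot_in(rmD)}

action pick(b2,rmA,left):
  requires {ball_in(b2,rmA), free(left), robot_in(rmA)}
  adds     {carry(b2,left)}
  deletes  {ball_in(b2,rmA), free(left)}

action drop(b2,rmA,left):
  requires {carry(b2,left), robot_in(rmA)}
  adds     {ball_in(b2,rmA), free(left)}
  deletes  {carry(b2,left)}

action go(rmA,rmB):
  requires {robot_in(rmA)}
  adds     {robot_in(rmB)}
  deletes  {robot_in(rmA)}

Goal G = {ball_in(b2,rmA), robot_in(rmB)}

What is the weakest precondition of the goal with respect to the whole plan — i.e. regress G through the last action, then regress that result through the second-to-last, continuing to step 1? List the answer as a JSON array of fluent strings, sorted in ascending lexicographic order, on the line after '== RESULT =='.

Regress step by step:
  through step 4 (go(rmA,rmB)): drop {robot_in(rmB)}, keep {ball_in(b2,rmA)}, require {robot_in(rmA)}
    → {ball_in(b2,rmA), robot_in(rmA)}
  through step 3 (drop(b2,rmA,left)): drop {ball_in(b2,rmA)}, keep {robot_in(rmA)}, require {carry(b2,left), robot_in(rmA)}
    → {carry(b2,left), robot_in(rmA)}
  through step 2 (pick(b2,rmA,left)): drop {carry(b2,left)}, keep {robot_in(rmA)}, require {ball_in(b2,rmA), free(left), robot_in(rmA)}
    → {ball_in(b2,rmA), free(left), robot_in(rmA)}
  through step 1 (go(rmD,rmA)): drop {robot_in(rmA)}, keep {ball_in(b2,rmA), free(left)}, require {robot_in(rmD)}
    → {ball_in(b2,rmA), free(left), robot_in(rmD)}

== RESULT ==
["ball_in(b2,rmA)", "free(left)", "robot_in(rmD)"]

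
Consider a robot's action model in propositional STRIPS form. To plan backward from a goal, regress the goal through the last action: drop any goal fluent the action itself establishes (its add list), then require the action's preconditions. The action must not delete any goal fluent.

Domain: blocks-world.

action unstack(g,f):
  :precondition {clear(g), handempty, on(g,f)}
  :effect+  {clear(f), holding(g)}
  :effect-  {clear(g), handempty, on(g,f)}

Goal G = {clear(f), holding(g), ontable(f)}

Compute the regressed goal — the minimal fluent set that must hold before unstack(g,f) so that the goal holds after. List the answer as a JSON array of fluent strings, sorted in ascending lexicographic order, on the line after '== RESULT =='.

Regress:
  G ∩ del = {}  (empty — regression defined)
  G \ add = {clear(f), holding(g), ontable(f)} \ {clear(f), holding(g)} = {ontable(f)}
  ∪ pre   = {ontable(f)} ∪ {clear(g), handempty, on(g,f)}
          = {clear(g), handempty, on(g,f), ontable(f)}

== RESULT ==
["clear(g)", "handempty", "on(g,f)", "ontable(f)"]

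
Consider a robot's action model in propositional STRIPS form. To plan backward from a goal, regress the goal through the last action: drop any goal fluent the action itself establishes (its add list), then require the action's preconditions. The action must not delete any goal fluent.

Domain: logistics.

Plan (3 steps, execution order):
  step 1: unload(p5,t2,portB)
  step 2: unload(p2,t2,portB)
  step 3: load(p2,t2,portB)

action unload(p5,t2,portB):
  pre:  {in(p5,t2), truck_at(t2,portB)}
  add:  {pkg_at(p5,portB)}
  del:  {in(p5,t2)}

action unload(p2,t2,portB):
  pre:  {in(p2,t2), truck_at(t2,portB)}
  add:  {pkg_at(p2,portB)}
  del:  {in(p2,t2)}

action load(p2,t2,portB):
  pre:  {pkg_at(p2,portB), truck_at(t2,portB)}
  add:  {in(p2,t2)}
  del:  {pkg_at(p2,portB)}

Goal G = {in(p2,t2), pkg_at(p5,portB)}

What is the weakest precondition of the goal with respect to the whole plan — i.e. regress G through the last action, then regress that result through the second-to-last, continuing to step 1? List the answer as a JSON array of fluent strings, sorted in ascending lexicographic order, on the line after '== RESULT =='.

Work backward from the goal:
  through step 3 (load(p2,t2,portB)): drop {in(p2,t2)}, keep {pkg_at(p5,portB)}, require {pkg_at(p2,portB), truck_at(t2,portB)}
    → {pkg_at(p2,portB), pkg_at(p5,portB), truck_at(t2,portB)}
  through step 2 (unload(p2,t2,portB)): drop {pkg_at(p2,portB)}, keep {pkg_at(p5,portB), truck_at(t2,portB)}, require {in(p2,t2), truck_at(t2,portB)}
    → {in(p2,t2), pkg_at(p5,portB), truck_at(t2,portB)}
  through step 1 (unload(p5,t2,portB)): drop {pkg_at(p5,portB)}, keep {in(p2,t2), truck_at(t2,portB)}, require {in(p5,t2), truck_at(t2,portB)}
    → {in(p2,t2), in(p5,t2), truck_at(t2,portB)}

== RESULT ==
["in(p2,t2)", "in(p5,t2)", "truck_at(t2,portB)"]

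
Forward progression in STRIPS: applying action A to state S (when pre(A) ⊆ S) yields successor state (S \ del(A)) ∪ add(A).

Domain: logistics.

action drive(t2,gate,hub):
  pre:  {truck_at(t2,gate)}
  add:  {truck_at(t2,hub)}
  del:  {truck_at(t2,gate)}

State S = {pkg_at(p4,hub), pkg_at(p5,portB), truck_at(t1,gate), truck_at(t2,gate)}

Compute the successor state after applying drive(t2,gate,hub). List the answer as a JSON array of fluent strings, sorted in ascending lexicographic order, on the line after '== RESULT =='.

Compute (S \ del) ∪ add:
  pre ⊆ S: {truck_at(t2,gate)} ⊆ S  — applicable
  S \ del = {pkg_at(p4,hub), pkg_at(p5,portB), truck_at(t1,gate)}
  ∪ add   = {pkg_at(p4,hub), pkg_at(p5,portB), truck_at(t1,gate), truck_at(t2,hub)}

== RESULT ==
["pkg_at(p4,hub)", "pkg_at(p5,portB)", "truck_at(t1,gate)", "truck_at(t2,hub)"]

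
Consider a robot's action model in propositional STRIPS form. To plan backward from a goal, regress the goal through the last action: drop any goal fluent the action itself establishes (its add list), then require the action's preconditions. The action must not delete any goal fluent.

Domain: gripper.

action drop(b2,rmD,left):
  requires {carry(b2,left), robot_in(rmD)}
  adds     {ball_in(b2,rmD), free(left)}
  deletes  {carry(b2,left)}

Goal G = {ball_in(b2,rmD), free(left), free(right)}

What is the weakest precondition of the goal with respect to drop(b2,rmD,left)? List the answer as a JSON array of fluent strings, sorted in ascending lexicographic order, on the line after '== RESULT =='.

Compute (G \ add) ∪ pre:
  G ∩ del = {}  (empty — regression defined)
  G \ add = {ball_in(b2,rmD), free(left), free(right)} \ {ball_in(b2,rmD), free(left)} = {free(right)}
  ∪ pre   = {free(right)} ∪ {carry(b2,left), robot_in(rmD)}
          = {carry(b2,left), free(right), robot_in(rmD)}

== RESULT ==
["carry(b2,left)", "free(right)", "robot_in(rmD)"]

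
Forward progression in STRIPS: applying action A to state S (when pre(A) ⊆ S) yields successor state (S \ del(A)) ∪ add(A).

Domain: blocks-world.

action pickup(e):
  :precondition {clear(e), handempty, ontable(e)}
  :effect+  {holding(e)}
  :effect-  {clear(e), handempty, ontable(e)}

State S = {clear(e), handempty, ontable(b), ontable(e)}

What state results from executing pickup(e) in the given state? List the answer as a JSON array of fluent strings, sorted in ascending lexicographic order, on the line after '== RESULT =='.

Compute (S \ del) ∪ add:
  pre ⊆ S: {clear(e), handempty, ontable(e)} ⊆ S  — applicable
  S \ del = {ontable(b)}
  ∪ add   = {holding(e), ontable(b)}

== RESULT ==
["holding(e)", "ontable(b)"]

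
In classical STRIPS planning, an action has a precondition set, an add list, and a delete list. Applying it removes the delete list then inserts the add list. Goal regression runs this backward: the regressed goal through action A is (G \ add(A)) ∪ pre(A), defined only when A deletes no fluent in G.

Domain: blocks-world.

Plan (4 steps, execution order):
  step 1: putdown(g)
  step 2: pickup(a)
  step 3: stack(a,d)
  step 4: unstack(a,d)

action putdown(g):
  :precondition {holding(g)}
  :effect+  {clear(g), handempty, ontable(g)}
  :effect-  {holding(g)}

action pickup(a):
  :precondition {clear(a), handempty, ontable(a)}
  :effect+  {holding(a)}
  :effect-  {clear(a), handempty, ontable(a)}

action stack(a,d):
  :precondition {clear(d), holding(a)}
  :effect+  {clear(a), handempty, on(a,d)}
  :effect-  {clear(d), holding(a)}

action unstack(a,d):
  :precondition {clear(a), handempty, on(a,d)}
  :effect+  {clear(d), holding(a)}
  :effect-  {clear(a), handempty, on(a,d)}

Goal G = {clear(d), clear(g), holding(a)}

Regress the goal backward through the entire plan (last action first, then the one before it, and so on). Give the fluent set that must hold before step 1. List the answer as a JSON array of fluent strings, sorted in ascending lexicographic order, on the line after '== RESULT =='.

Regress step by step:
  through step 4 (unstack(a,d)): drop {clear(d), holding(a)}, keep {clear(g)}, require {clear(a), handempty, on(a,d)}
    → {clear(a), clear(g), handempty, on(a,d)}
  through step 3 (stack(a,d)): drop {clear(a), handempty, on(a,d)}, keep {clear(g)}, require {clear(d), holding(a)}
    → {clear(d), clear(g), holding(a)}
  through step 2 (pickup(a)): drop {holding(a)}, keep {clear(d), clear(g)}, require {clear(a), handempty, ontable(a)}
    → {clear(a), clear(d), clear(g), handempty, ontable(a)}
  through step 1 (putdown(g)): drop {clear(g), handempty}, keep {clear(a), clear(d), ontable(a)}, require {holding(g)}
    → {clear(a), clear(d), holding(g), ontable(a)}

== RESULT ==
["clear(a)", "clear(d)", "holding(g)", "ontable(a)"]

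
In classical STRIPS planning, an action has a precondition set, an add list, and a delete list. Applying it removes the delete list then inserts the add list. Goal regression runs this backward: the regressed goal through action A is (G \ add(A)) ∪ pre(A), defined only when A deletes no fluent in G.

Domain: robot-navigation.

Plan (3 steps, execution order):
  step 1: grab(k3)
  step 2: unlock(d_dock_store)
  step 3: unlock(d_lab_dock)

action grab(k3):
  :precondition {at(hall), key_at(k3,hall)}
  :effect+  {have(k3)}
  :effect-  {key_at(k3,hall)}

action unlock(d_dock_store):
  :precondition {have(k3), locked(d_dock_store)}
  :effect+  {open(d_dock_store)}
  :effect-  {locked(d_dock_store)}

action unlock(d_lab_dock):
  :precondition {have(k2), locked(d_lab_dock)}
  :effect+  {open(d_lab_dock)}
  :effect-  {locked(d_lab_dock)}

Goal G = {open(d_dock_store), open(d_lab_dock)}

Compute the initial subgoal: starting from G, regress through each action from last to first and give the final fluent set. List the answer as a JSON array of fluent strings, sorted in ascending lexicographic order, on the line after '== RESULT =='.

Regress step by step:
  through step 3 (unlock(d_lab_dock)): drop {open(d_lab_dock)}, keep {open(d_dock_store)}, require {have(k2), locked(d_lab_dock)}
    → {have(k2), locked(d_lab_dock), open(d_dock_store)}
  through step 2 (unlock(d_dock_store)): drop {open(d_dock_store)}, keep {have(k2), locked(d_lab_dock)}, require {have(k3), locked(d_dock_store)}
    → {have(k2), have(k3), locked(d_dock_store), locked(d_lab_dock)}
  through step 1 (grab(k3)): drop {have(k3)}, keep {have(k2), locked(d_dock_store), locked(d_lab_dock)}, require {at(hall), key_at(k3,hall)}
    → {at(hall), have(k2), key_at(k3,hall), locked(d_dock_store), locked(d_lab_dock)}

== RESULT ==
["at(hall)", "have(k2)", "key_at(k3,hall)", "locked(d_dock_store)", "locked(d_lab_dock)"]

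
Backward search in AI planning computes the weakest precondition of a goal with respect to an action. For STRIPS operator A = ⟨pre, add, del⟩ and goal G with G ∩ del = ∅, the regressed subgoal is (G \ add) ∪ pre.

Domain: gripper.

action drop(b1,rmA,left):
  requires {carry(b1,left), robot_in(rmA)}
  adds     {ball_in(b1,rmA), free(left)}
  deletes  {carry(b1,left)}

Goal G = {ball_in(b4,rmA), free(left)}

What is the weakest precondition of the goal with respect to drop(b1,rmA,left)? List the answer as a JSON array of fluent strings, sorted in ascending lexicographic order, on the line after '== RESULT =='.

Compute (G \ add) ∪ pre:
  G ∩ del = {}  (empty — regression defined)
  G \ add = {ball_in(b4,rmA), free(left)} \ {ball_in(b1,rmA), free(left)} = {ball_in(b4,rmA)}
  ∪ pre   = {ball_in(b4,rmA)} ∪ {carry(b1,left), robot_in(rmA)}
          = {ball_in(b4,rmA), carry(b1,left), robot_in(rmA)}

== RESULT ==
["ball_in(b4,rmA)", "carry(b1,left)", "robot_in(rmA)"]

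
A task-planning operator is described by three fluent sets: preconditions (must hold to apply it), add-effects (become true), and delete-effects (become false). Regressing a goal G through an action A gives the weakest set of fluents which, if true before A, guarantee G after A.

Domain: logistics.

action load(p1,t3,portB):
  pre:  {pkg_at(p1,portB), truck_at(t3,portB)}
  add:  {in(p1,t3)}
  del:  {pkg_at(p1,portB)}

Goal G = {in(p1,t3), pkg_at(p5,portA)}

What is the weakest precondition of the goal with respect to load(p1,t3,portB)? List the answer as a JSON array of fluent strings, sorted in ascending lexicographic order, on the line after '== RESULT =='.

Regress:
  G ∩ del = {}  (empty — regression defined)
  G \ add = {in(p1,t3), pkg_at(p5,portA)} \ {in(p1,t3)} = {pkg_at(p5,portA)}
  ∪ pre   = {pkg_at(p5,portA)} ∪ {pkg_at(p1,portB), truck_at(t3,portB)}
          = {pkg_at(p1,portB), pkg_at(p5,portA), truck_at(t3,portB)}

== RESULT ==
["pkg_at(p1,portB)", "pkg_at(p5,portA)", "truck_at(t3,portB)"]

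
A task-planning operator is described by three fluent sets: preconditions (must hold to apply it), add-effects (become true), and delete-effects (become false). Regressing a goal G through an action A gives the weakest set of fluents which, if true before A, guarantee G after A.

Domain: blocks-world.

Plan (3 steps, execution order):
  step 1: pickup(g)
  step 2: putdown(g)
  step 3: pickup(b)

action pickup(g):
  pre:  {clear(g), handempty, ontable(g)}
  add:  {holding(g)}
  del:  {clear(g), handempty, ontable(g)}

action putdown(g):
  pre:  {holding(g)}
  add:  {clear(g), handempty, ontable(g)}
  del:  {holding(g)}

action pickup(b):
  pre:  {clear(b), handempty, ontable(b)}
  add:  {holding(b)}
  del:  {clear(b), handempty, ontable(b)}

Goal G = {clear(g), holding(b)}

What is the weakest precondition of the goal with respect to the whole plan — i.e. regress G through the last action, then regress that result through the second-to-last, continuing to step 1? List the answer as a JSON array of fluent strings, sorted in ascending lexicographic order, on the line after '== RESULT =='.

Work backward from the goal:
  through step 3 (pickup(b)): drop {holding(b)}, keep {clear(g)}, require {clear(b), handempty, ontable(b)}
    → {clear(b), clear(g), handempty, ontable(b)}
  through step 2 (putdown(g)): drop {clear(g), handempty}, keep {clear(b), ontable(b)}, require {holding(g)}
    → {clear(b), holding(g), ontable(b)}
  through step 1 (pickup(g)): drop {holding(g)}, keep {clear(b), ontable(b)}, require {clear(g), handempty, ontable(g)}
    → {clear(b), clear(g), handempty, ontable(b), ontable(g)}

== RESULT ==
["clear(b)", "clear(g)", "handempty", "ontable(b)", "ontable(g)"]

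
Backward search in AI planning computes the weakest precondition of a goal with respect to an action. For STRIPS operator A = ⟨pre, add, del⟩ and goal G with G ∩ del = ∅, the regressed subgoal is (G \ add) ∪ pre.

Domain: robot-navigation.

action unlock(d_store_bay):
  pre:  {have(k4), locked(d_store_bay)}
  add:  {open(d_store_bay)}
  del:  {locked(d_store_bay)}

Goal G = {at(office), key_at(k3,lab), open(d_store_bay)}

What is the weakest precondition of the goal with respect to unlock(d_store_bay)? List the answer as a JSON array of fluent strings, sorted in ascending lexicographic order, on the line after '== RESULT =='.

Compute (G \ add) ∪ pre:
  G ∩ del = {}  (empty — regression defined)
  G \ add = {at(office), key_at(k3,lab), open(d_store_bay)} \ {open(d_store_bay)} = {at(office), key_at(k3,lab)}
  ∪ pre   = {at(office), key_at(k3,lab)} ∪ {have(k4), locked(d_store_bay)}
          = {at(office), have(k4), key_at(k3,lab), locked(d_store_bay)}

== RESULT ==
["at(office)", "have(k4)", "key_at(k3,lab)", "locked(d_store_bay)"]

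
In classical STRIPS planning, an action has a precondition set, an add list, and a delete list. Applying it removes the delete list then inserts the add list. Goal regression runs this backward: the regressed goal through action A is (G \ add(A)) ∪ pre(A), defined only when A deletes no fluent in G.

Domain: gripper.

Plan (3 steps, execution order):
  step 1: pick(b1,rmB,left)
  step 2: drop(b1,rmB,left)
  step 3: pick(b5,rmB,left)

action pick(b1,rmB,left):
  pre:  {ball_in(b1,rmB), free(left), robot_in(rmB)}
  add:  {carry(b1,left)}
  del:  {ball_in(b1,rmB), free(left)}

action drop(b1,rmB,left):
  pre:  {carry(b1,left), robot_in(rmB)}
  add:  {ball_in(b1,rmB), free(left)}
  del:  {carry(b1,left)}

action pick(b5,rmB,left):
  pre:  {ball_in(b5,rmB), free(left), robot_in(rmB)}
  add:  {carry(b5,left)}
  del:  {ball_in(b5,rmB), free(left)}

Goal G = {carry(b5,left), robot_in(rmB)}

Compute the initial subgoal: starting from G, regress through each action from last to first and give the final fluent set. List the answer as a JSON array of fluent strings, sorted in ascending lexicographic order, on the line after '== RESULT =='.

Work backward from the goal:
  through step 3 (pick(b5,rmB,left)): drop {carry(b5,left)}, keep {robot_in(rmB)}, require {ball_in(b5,rmB), free(left), robot_in(rmB)}
    → {ball_in(b5,rmB), free(left), robot_in(rmB)}
  through step 2 (drop(b1,rmB,left)): drop {free(left)}, keep {ball_in(b5,rmB), robot_in(rmB)}, require {carry(b1,left), robot_in(rmB)}
    → {ball_in(b5,rmB), carry(b1,left), robot_in(rmB)}
  through step 1 (pick(b1,rmB,left)): drop {carry(b1,left)}, keep {ball_in(b5,rmB), robot_in(rmB)}, require {ball_in(b1,rmB), free(left), robot_in(rmB)}
    → {ball_in(b1,rmB), ball_in(b5,rmB), free(left), robot_in(rmB)}

== RESULT ==
["ball_in(b1,rmB)", "ball_in(b5,rmB)", "free(left)", "robot_in(rmB)"]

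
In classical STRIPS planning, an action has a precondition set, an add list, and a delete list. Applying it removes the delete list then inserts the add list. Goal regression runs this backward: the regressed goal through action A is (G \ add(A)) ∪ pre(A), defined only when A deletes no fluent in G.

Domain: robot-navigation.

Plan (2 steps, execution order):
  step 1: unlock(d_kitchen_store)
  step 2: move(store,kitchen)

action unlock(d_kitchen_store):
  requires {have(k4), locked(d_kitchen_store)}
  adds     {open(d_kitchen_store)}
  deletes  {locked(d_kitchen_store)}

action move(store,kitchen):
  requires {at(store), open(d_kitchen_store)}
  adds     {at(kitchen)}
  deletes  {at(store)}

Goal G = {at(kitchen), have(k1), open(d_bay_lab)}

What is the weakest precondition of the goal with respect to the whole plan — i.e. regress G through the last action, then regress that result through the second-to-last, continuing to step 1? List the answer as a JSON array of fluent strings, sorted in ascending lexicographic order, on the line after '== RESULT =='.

Work backward from the goal:
  through step 2 (move(store,kitchen)): drop {at(kitchen)}, keep {have(k1), open(d_bay_lab)}, require {at(store), open(d_kitchen_store)}
    → {at(store), have(k1), open(d_bay_lab), open(d_kitchen_store)}
  through step 1 (unlock(d_kitchen_store)): drop {open(d_kitchen_store)}, keep {at(store), have(k1), open(d_bay_lab)}, require {have(k4), locked(d_kitchen_store)}
    → {at(store), have(k1), have(k4), locked(d_kitchen_store), open(d_bay_lab)}

== RESULT ==
["at(store)", "have(k1)", "have(k4)", "locked(d_kitchen_store)", "open(d_bay_lab)"]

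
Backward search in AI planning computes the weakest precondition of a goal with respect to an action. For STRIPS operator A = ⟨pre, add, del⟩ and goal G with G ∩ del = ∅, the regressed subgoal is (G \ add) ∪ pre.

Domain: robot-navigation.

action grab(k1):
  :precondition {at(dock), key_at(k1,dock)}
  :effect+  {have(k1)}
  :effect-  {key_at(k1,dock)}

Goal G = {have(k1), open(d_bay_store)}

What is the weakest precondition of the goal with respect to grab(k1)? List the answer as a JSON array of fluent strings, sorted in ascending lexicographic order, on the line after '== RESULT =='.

Regress:
  G ∩ del = {}  (empty — regression defined)
  G \ add = {have(k1), open(d_bay_store)} \ {have(k1)} = {open(d_bay_store)}
  ∪ pre   = {open(d_bay_store)} ∪ {at(dock), key_at(k1,dock)}
          = {at(dock), key_at(k1,dock), open(d_bay_store)}

== RESULT ==
["at(dock)", "key_at(k1,dock)", "open(d_bay_store)"]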